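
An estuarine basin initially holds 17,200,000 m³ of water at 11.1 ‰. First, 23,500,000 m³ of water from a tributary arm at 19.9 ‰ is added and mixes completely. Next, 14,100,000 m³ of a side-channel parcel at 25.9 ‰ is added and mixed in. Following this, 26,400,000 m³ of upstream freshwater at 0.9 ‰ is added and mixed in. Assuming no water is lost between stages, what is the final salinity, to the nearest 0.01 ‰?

12.90 ‰

By conservation of dissolved salt,
Initial salt = 17,200,000×11.1 = 190,920,000
After stage 1: salt = 190,920,000 + 23,500,000×19.9 = 658,570,000; volume = 40,700,000 m³; S = 16.181 ‰
After stage 2: salt = 658,570,000 + 14,100,000×25.9 = 1,023,760,000; volume = 54,800,000 m³; S = 18.682 ‰
After stage 3: salt = 1,023,760,000 + 26,400,000×0.9 = 1,047,520,000; volume = 81,200,000 m³
S = 1,047,520,000 / 81,200,000 = 12.9005 ‰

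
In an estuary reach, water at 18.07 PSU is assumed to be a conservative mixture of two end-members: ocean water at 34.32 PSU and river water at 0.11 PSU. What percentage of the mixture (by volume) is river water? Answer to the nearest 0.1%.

47.5%

Let f be the freshwater fraction. Salt balance per unit volume:
f×0.11 + (1−f)×34.32 = 18.07
f = (34.32 − 18.07) / (34.32 − 0.11) = 16.25/34.21 = 0.475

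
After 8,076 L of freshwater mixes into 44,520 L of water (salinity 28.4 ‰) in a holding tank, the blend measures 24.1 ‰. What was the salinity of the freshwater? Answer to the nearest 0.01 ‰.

0.40 ‰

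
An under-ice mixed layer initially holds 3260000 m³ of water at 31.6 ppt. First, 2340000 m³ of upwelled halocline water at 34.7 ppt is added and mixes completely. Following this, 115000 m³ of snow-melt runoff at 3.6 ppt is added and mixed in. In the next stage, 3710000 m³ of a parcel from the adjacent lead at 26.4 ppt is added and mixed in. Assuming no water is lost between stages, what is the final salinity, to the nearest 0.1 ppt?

30.0 ppt

Total salt / total volume:
Initial salt = 3,260,000×31.6 = 103,016,000
After stage 1: salt = 103,016,000 + 2,340,000×34.7 = 184,214,000; volume = 5,600,000 m³; S = 32.895 ppt
After stage 2: salt = 184,214,000 + 115,000×3.6 = 184,628,000; volume = 5,715,000 m³; S = 32.306 ppt
After stage 3: salt = 184,628,000 + 3,710,000×26.4 = 282,572,000; volume = 9,425,000 m³
S = 282,572,000 / 9,425,000 = 29.9811 ppt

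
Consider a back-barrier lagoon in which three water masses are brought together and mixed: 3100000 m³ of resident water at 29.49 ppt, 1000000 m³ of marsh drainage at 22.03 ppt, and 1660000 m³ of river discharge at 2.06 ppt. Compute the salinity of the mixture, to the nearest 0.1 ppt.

Salt balance:
salt = 3,100,000×29.49 + 1,000,000×22.03 + 1,660,000×2.06 = 91,419,000 + 22,030,000 + 3,419,600 = 116,868,600
volume = 3,100,000 + 1,000,000 + 1,660,000 = 5,760,000 m³
S = 116,868,600 / 5,760,000 = 20.29 ppt

20.3 ppt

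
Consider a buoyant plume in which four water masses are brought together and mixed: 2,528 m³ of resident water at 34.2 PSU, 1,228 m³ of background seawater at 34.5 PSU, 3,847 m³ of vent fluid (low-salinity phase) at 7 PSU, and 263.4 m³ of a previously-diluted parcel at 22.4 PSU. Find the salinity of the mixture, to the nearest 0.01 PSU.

20.55 PSU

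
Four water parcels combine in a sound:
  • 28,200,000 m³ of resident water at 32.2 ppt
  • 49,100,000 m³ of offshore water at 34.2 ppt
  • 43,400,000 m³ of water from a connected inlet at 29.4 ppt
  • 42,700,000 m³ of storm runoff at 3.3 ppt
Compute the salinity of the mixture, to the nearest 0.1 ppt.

Salt balance:
salt = 28,200,000×32.2 + 49,100,000×34.2 + 43,400,000×29.4 + 42,700,000×3.3 = 908,040,000 + 1,679,220,000 + 1,275,960,000 + 140,910,000 = 4,004,130,000
volume = 28,200,000 + 49,100,000 + 43,400,000 + 42,700,000 = 163,400,000 m³
S = 4,004,130,000 / 163,400,000 = 24.505 ppt

24.5 ppt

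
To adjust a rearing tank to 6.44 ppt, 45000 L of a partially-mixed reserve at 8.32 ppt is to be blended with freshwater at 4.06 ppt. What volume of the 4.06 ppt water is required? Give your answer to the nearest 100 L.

35500 L

Salt balance: 45,000×8.32 + V×4.06 = (45,000+V)×6.44
374,400 + 4.06V = 289,800 + 6.44V
84,600 = 2.38V
V = 35,546.22 L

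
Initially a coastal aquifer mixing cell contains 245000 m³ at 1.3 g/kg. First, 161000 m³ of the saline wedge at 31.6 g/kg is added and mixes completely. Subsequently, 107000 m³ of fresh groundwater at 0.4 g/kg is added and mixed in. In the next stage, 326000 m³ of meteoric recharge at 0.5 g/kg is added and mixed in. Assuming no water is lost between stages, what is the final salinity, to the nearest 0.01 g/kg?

6.69 g/kg

Total salt / total volume:
Initial salt = 245,000×1.3 = 318,500
After stage 1: salt = 318,500 + 161,000×31.6 = 5,406,100; volume = 406,000 m³; S = 13.316 g/kg
After stage 2: salt = 5,406,100 + 107,000×0.4 = 5,448,900; volume = 513,000 m³; S = 10.622 g/kg
After stage 3: salt = 5,448,900 + 326,000×0.5 = 5,611,900; volume = 839,000 m³
S = 5,611,900 / 839,000 = 6.6888 g/kg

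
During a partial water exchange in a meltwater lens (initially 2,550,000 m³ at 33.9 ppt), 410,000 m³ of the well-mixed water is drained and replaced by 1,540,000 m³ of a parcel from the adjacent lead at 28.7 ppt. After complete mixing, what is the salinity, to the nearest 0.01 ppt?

Remaining after removal: 2,140,000 m³ at 33.9 ppt (salt = 72,546,000)
After addition: salt = 72,546,000 + 1,540,000×28.7 = 116,744,000; volume = 3,680,000 m³
S = 116,744,000 / 3,680,000 = 31.7239 ppt

31.72 ppt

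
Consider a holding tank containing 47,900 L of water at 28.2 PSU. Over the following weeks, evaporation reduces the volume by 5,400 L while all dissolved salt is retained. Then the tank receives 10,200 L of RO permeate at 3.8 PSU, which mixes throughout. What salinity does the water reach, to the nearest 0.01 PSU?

26.37 PSU

After evaporation: salt = 47,900×28.2 = 1,350,780; volume = 47,900 − 5,400 = 42,500 L
After mixing: salt = 1,350,780 + 10,200×3.8 = 1,389,540; volume = 42,500 + 10,200 = 52,700 L
S = 1,389,540 / 52,700 = 26.367 PSU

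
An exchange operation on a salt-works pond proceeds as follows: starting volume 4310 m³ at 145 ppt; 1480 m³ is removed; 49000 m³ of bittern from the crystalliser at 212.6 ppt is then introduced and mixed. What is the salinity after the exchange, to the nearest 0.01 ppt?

208.91 ppt

Remaining after removal: 2,830 m³ at 145 ppt (salt = 410,350)
After addition: salt = 410,350 + 49,000×212.6 = 10,827,750; volume = 51,830 m³
S = 10,827,750 / 51,830 = 208.9089 ppt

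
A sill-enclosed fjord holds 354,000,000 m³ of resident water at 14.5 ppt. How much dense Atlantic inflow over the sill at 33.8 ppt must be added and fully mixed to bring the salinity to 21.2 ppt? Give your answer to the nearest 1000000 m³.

Salt balance: 354,000,000×14.5 + V×33.8 = (354,000,000+V)×21.2
5,133,000,000 + 33.8V = 7,504,800,000 + 21.2V
2,371,800,000 = 12.6V
V = 188,238,095.24 m³

188000000 m³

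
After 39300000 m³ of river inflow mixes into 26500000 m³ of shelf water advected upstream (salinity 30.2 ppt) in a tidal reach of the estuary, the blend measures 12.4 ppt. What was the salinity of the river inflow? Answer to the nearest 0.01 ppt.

Salt balance: 26,500,000×30.2 + 39,300,000×S = 65,800,000×12.4
800,300,000 + 39,300,000·S = 815,920,000
S = (815,920,000 − 800,300,000) / 39,300,000 = 0.3975 ppt

0.40 ppt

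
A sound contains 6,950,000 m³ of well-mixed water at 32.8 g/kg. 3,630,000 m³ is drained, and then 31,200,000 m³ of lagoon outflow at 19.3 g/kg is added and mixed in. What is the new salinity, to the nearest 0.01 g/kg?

20.60 g/kg

Remaining after removal: 3,320,000 m³ at 32.8 g/kg (salt = 108,896,000)
After addition: salt = 108,896,000 + 31,200,000×19.3 = 711,056,000; volume = 34,520,000 m³
S = 711,056,000 / 34,520,000 = 20.5984 g/kg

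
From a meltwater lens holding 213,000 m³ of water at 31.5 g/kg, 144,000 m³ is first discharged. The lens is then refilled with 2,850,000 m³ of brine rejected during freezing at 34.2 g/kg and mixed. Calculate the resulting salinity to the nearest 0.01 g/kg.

34.14 g/kg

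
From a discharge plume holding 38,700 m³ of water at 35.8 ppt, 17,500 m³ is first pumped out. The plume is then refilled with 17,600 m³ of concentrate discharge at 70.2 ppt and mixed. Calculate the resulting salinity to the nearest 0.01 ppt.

51.40 ppt

Remaining after removal: 21,200 m³ at 35.8 ppt (salt = 758,960)
After addition: salt = 758,960 + 17,600×70.2 = 1,994,480; volume = 38,800 m³
S = 1,994,480 / 38,800 = 51.4041 ppt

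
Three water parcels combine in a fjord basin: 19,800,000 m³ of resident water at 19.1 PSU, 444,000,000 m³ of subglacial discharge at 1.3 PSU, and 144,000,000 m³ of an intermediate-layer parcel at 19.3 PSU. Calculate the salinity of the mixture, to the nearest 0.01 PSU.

Weighted by volume,
salt = 19,800,000×19.1 + 444,000,000×1.3 + 144,000,000×19.3 = 378,180,000 + 577,200,000 + 2,779,200,000 = 3,734,580,000
volume = 19,800,000 + 444,000,000 + 144,000,000 = 607,800,000 m³
S = 3,734,580,000 / 607,800,000 = 6.1444 PSU

6.14 PSU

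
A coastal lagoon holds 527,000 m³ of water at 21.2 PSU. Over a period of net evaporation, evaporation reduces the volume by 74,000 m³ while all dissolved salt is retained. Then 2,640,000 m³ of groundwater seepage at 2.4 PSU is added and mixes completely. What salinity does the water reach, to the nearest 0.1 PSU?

After evaporation: salt = 527,000×21.2 = 11,172,400; volume = 527,000 − 74,000 = 453,000 m³
After mixing: salt = 11,172,400 + 2,640,000×2.4 = 17,508,400; volume = 453,000 + 2,640,000 = 3,093,000 m³
S = 17,508,400 / 3,093,000 = 5.6607 PSU

5.7 PSU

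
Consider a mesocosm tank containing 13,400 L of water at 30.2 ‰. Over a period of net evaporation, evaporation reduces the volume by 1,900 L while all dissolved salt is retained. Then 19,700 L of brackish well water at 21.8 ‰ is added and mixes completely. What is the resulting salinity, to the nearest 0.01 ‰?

26.74 ‰

After evaporation: salt = 13,400×30.2 = 404,680; volume = 13,400 − 1,900 = 11,500 L
After mixing: salt = 404,680 + 19,700×21.8 = 834,140; volume = 11,500 + 19,700 = 31,200 L
S = 834,140 / 31,200 = 26.7353 ‰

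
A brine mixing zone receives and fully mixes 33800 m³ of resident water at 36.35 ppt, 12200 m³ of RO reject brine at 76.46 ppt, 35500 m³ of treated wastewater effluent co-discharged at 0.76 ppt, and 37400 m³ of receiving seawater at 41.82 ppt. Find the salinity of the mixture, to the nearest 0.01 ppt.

31.56 ppt

Weighted by volume,
salt = 33,800×36.35 + 12,200×76.46 + 35,500×0.76 + 37,400×41.82 = 1,228,630 + 932,812 + 26,980 + 1,564,068 = 3,752,490
volume = 33,800 + 12,200 + 35,500 + 37,400 = 118,900 m³
S = 3,752,490 / 118,900 = 31.5601 ppt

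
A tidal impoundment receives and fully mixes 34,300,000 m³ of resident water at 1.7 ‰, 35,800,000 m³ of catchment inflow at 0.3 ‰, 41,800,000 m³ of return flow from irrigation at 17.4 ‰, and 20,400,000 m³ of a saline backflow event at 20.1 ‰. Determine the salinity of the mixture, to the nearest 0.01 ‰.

By conservation of dissolved salt,
salt = 34,300,000×1.7 + 35,800,000×0.3 + 41,800,000×17.4 + 20,400,000×20.1 = 58,310,000 + 10,740,000 + 727,320,000 + 410,040,000 = 1,206,410,000
volume = 34,300,000 + 35,800,000 + 41,800,000 + 20,400,000 = 132,300,000 m³
S = 1,206,410,000 / 132,300,000 = 9.1187 ‰

9.12 ‰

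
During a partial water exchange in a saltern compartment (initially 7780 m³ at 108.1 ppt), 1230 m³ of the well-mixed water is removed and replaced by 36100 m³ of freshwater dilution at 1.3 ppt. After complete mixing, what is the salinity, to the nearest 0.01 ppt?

17.70 ppt

Remaining after removal: 6,550 m³ at 108.1 ppt (salt = 708,055)
After addition: salt = 708,055 + 36,100×1.3 = 754,985; volume = 42,650 m³
S = 754,985 / 42,650 = 17.7019 ppt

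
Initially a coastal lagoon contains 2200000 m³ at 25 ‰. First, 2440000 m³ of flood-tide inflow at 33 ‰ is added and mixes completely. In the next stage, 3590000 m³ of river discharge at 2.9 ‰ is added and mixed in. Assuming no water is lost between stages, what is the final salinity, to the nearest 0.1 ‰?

17.7 ‰

Mass of salt is conserved:
Initial salt = 2,200,000×25 = 55,000,000
After stage 1: salt = 55,000,000 + 2,440,000×33 = 135,520,000; volume = 4,640,000 m³; S = 29.207 ‰
After stage 2: salt = 135,520,000 + 3,590,000×2.9 = 145,931,000; volume = 8,230,000 m³
S = 145,931,000 / 8,230,000 = 17.7316 ‰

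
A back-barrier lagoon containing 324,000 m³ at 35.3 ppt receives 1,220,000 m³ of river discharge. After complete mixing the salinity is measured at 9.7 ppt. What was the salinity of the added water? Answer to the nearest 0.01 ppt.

2.90 ppt

Salt balance: 324,000×35.3 + 1,220,000×S = 1,544,000×9.7
11,437,200 + 1,220,000·S = 14,976,800
S = (14,976,800 − 11,437,200) / 1,220,000 = 2.9013 ppt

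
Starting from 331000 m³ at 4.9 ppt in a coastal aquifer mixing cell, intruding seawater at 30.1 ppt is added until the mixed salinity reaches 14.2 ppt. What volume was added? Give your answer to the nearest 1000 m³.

194000 m³

Salt balance: 331,000×4.9 + V×30.1 = (331,000+V)×14.2
1,621,900 + 30.1V = 4,700,200 + 14.2V
3,078,300 = 15.9V
V = 193,603.77 m³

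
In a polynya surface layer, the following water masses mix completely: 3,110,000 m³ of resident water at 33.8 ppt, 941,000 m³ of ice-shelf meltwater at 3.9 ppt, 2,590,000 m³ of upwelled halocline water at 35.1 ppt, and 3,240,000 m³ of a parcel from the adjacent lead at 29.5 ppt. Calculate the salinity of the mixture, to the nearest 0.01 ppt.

By conservation of dissolved salt,
salt = 3,110,000×33.8 + 941,000×3.9 + 2,590,000×35.1 + 3,240,000×29.5 = 105,118,000 + 3,669,900 + 90,909,000 + 95,580,000 = 295,276,900
volume = 3,110,000 + 941,000 + 2,590,000 + 3,240,000 = 9,881,000 m³
S = 295,276,900 / 9,881,000 = 29.8833 ppt

29.88 ppt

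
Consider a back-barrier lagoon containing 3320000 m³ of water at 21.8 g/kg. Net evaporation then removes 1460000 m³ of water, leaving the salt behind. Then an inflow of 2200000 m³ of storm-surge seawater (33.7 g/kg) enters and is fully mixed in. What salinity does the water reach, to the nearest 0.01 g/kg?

After evaporation: salt = 3,320,000×21.8 = 72,376,000; volume = 3,320,000 − 1,460,000 = 1,860,000 m³
After mixing: salt = 72,376,000 + 2,200,000×33.7 = 146,516,000; volume = 1,860,000 + 2,200,000 = 4,060,000 m³
S = 146,516,000 / 4,060,000 = 36.0877 g/kg

36.09 g/kg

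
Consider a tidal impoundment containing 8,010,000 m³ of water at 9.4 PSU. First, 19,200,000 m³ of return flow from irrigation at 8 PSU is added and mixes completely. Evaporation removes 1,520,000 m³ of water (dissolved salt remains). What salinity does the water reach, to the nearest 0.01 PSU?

8.91 PSU

After mixing: salt = 8,010,000×9.4 + 19,200,000×8 = 228,894,000; volume = 27,210,000 m³
After evaporation: salt unchanged = 228,894,000; volume = 27,210,000 − 1,520,000 = 25,690,000 m³
S = 228,894,000 / 25,690,000 = 8.9098 PSU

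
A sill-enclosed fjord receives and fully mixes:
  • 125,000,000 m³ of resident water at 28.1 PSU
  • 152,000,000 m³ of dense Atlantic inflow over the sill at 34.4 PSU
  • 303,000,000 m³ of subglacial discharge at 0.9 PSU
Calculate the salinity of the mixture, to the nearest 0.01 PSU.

By conservation of dissolved salt,
salt = 125,000,000×28.1 + 152,000,000×34.4 + 303,000,000×0.9 = 3,512,500,000 + 5,228,800,000 + 272,700,000 = 9,014,000,000
volume = 125,000,000 + 152,000,000 + 303,000,000 = 580,000,000 m³
S = 9,014,000,000 / 580,000,000 = 15.5414 PSU

15.54 PSU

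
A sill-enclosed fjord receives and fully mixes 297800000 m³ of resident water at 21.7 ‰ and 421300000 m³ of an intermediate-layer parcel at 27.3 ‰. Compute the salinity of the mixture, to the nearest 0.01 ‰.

By conservation of dissolved salt,
salt = 297,800,000×21.7 + 421,300,000×27.3 = 6,462,260,000 + 11,501,490,000 = 17,963,750,000
volume = 297,800,000 + 421,300,000 = 719,100,000 m³
S = 17,963,750,000 / 719,100,000 = 24.9809 ‰

24.98 ‰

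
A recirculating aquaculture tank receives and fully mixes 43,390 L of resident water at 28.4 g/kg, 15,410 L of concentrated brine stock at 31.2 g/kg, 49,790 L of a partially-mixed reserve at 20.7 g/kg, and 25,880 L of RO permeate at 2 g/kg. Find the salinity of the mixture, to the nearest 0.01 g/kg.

Salt balance:
salt = 43,390×28.4 + 15,410×31.2 + 49,790×20.7 + 25,880×2 = 1,232,276 + 480,792 + 1,030,653 + 51,760 = 2,795,481
volume = 43,390 + 15,410 + 49,790 + 25,880 = 134,470 L
S = 2,795,481 / 134,470 = 20.7889 g/kg

20.79 g/kg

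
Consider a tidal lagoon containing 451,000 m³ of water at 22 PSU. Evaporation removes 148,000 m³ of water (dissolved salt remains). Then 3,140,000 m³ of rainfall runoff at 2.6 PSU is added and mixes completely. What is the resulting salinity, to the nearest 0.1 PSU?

After evaporation: salt = 451,000×22 = 9,922,000; volume = 451,000 − 148,000 = 303,000 m³
After mixing: salt = 9,922,000 + 3,140,000×2.6 = 18,086,000; volume = 303,000 + 3,140,000 = 3,443,000 m³
S = 18,086,000 / 3,443,000 = 5.253 PSU

5.3 PSU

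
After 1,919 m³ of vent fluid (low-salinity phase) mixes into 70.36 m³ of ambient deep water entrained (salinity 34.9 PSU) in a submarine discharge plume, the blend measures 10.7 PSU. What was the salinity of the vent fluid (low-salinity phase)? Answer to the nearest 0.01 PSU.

Salt balance: 70.36×34.9 + 1,919×S = 1,989.36×10.7
2,455.564 + 1,919·S = 21,286.152
S = (21,286.152 − 2,455.564) / 1,919 = 9.8127 PSU

9.81 PSU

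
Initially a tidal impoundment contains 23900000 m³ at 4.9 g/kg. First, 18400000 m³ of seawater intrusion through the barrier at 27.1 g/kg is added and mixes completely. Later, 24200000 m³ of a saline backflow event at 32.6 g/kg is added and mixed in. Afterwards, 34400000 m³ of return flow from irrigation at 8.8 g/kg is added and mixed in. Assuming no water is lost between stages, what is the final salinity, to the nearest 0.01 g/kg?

Mass of salt is conserved:
Initial salt = 23,900,000×4.9 = 117,110,000
After stage 1: salt = 117,110,000 + 18,400,000×27.1 = 615,750,000; volume = 42,300,000 m³; S = 14.557 g/kg
After stage 2: salt = 615,750,000 + 24,200,000×32.6 = 1,404,670,000; volume = 66,500,000 m³; S = 21.123 g/kg
After stage 3: salt = 1,404,670,000 + 34,400,000×8.8 = 1,707,390,000; volume = 100,900,000 m³
S = 1,707,390,000 / 100,900,000 = 16.9216 g/kg

16.92 g/kg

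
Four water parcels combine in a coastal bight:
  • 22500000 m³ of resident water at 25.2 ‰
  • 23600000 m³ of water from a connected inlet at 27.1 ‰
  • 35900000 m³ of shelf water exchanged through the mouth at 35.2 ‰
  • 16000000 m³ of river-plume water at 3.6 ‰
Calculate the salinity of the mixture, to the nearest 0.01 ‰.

25.79 ‰

Salt balance:
salt = 22,500,000×25.2 + 23,600,000×27.1 + 35,900,000×35.2 + 16,000,000×3.6 = 567,000,000 + 639,560,000 + 1,263,680,000 + 57,600,000 = 2,527,840,000
volume = 22,500,000 + 23,600,000 + 35,900,000 + 16,000,000 = 98,000,000 m³
S = 2,527,840,000 / 98,000,000 = 25.7943 ‰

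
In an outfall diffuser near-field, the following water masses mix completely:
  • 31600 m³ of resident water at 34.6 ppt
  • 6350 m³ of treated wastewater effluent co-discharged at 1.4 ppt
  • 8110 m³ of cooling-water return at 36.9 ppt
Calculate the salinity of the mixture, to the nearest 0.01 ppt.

Salt balance:
salt = 31,600×34.6 + 6,350×1.4 + 8,110×36.9 = 1,093,360 + 8,890 + 299,259 = 1,401,509
volume = 31,600 + 6,350 + 8,110 = 46,060 m³
S = 1,401,509 / 46,060 = 30.4279 ppt

30.43 ppt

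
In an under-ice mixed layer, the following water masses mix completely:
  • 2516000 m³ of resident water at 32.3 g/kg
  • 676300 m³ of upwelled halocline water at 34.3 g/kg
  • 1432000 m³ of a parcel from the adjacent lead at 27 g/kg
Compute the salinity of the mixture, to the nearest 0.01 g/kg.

30.95 g/kg

Mass of salt is conserved:
salt = 2,516,000×32.3 + 676,300×34.3 + 1,432,000×27 = 81,266,800 + 23,197,090 + 38,664,000 = 143,127,890
volume = 2,516,000 + 676,300 + 1,432,000 = 4,624,300 m³
S = 143,127,890 / 4,624,300 = 30.9513 g/kg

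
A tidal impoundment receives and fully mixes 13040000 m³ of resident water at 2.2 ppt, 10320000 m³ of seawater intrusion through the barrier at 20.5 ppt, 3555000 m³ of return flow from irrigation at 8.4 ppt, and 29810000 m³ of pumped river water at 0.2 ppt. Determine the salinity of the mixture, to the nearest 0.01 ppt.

By conservation of dissolved salt,
salt = 13,040,000×2.2 + 10,320,000×20.5 + 3,555,000×8.4 + 29,810,000×0.2 = 28,688,000 + 211,560,000 + 29,862,000 + 5,962,000 = 276,072,000
volume = 13,040,000 + 10,320,000 + 3,555,000 + 29,810,000 = 56,725,000 m³
S = 276,072,000 / 56,725,000 = 4.8668 ppt

4.87 ppt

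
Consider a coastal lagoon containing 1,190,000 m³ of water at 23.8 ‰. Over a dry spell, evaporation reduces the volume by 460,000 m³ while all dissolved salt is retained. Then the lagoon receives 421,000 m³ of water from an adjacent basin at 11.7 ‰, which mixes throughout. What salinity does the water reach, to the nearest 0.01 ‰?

28.89 ‰

After evaporation: salt = 1,190,000×23.8 = 28,322,000; volume = 1,190,000 − 460,000 = 730,000 m³
After mixing: salt = 28,322,000 + 421,000×11.7 = 33,247,700; volume = 730,000 + 421,000 = 1,151,000 m³
S = 33,247,700 / 1,151,000 = 28.8859 ‰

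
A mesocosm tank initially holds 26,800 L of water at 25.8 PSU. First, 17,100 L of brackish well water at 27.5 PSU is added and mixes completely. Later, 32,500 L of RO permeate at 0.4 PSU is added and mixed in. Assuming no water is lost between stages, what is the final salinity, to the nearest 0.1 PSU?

15.4 PSU

By conservation of dissolved salt,
Initial salt = 26,800×25.8 = 691,440
After stage 1: salt = 691,440 + 17,100×27.5 = 1,161,690; volume = 43,900 L; S = 26.462 PSU
After stage 2: salt = 1,161,690 + 32,500×0.4 = 1,174,690; volume = 76,400 L
S = 1,174,690 / 76,400 = 15.3755 PSU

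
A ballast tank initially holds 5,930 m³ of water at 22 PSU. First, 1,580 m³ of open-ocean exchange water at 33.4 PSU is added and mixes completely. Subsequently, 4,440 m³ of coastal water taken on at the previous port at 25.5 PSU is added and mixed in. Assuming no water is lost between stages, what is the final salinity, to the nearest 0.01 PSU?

24.81 PSU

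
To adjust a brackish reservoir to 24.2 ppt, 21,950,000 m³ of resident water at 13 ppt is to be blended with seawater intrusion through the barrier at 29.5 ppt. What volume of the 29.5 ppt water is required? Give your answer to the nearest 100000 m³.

46400000 m³

Salt balance: 21,950,000×13 + V×29.5 = (21,950,000+V)×24.2
285,350,000 + 29.5V = 531,190,000 + 24.2V
245,840,000 = 5.3V
V = 46,384,905.66 m³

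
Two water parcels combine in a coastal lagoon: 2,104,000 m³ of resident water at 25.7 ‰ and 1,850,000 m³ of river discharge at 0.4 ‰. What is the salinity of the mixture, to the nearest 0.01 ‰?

13.86 ‰

Total salt / total volume:
salt = 2,104,000×25.7 + 1,850,000×0.4 = 54,072,800 + 740,000 = 54,812,800
volume = 2,104,000 + 1,850,000 = 3,954,000 m³
S = 54,812,800 / 3,954,000 = 13.8626 ‰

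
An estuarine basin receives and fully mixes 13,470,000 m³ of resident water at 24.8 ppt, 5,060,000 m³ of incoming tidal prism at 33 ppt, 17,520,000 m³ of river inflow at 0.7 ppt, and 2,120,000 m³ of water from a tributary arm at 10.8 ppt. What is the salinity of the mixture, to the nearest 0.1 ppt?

14.0 ppt

Conserving salt mass:
salt = 13,470,000×24.8 + 5,060,000×33 + 17,520,000×0.7 + 2,120,000×10.8 = 334,056,000 + 166,980,000 + 12,264,000 + 22,896,000 = 536,196,000
volume = 13,470,000 + 5,060,000 + 17,520,000 + 2,120,000 = 38,170,000 m³
S = 536,196,000 / 38,170,000 = 14.048 ppt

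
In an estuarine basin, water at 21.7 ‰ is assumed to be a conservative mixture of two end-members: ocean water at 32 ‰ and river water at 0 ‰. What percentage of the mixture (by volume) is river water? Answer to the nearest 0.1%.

32.2%

Let f be the freshwater fraction. Salt balance per unit volume:
f×0 + (1−f)×32 = 21.7
f = (32 − 21.7) / (32 − 0) = 10.3/32 = 0.3219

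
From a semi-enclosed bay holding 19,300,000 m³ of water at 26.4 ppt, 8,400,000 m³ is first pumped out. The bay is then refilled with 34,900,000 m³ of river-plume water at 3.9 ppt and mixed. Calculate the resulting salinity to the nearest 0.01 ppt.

9.25 ppt

Remaining after removal: 10,900,000 m³ at 26.4 ppt (salt = 287,760,000)
After addition: salt = 287,760,000 + 34,900,000×3.9 = 423,870,000; volume = 45,800,000 m³
S = 423,870,000 / 45,800,000 = 9.2548 ppt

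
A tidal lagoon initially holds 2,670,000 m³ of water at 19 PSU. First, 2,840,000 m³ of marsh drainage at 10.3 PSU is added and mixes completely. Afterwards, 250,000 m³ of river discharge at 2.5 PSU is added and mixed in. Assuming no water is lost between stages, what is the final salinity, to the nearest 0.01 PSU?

Conserving salt mass:
Initial salt = 2,670,000×19 = 50,730,000
After stage 1: salt = 50,730,000 + 2,840,000×10.3 = 79,982,000; volume = 5,510,000 m³; S = 14.516 PSU
After stage 2: salt = 79,982,000 + 250,000×2.5 = 80,607,000; volume = 5,760,000 m³
S = 80,607,000 / 5,760,000 = 13.9943 PSU

13.99 PSU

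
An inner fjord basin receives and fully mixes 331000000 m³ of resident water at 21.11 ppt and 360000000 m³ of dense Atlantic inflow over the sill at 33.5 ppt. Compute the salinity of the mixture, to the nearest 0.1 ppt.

27.6 ppt

Conserving salt mass:
salt = 331,000,000×21.11 + 360,000,000×33.5 = 6,987,410,000 + 12,060,000,000 = 19,047,410,000
volume = 331,000,000 + 360,000,000 = 691,000,000 m³
S = 19,047,410,000 / 691,000,000 = 27.565 ppt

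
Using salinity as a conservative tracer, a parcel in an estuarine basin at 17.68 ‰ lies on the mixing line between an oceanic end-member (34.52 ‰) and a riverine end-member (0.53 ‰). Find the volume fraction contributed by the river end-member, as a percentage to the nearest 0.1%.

Let f be the freshwater fraction. Salt balance per unit volume:
f×0.53 + (1−f)×34.52 = 17.68
f = (34.52 − 17.68) / (34.52 − 0.53) = 16.84/33.99 = 0.4954

49.5%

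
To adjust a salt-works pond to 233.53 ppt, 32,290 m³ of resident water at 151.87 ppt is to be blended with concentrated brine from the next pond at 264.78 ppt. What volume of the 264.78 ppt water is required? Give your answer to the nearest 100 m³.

84400 m³

Salt balance: 32,290×151.87 + V×264.78 = (32,290+V)×233.53
4,903,882.3 + 264.78V = 7,540,683.7 + 233.53V
2,636,801.4 = 31.25V
V = 84,377.64 m³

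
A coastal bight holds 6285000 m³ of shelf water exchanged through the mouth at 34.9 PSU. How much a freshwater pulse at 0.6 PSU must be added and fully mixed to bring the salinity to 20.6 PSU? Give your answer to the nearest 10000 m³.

Salt balance: 6,285,000×34.9 + V×0.6 = (6,285,000+V)×20.6
219,346,500 + 0.6V = 129,471,000 + 20.6V
89,875,500 = 20V
V = 4,493,775 m³

4490000 m³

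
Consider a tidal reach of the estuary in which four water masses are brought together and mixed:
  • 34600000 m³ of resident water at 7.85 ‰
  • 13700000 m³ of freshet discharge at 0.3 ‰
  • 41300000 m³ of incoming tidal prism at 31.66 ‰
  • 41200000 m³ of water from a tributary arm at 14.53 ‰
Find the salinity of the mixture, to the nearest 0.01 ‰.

Conserving salt mass:
salt = 34,600,000×7.85 + 13,700,000×0.3 + 41,300,000×31.66 + 41,200,000×14.53 = 271,610,000 + 4,110,000 + 1,307,558,000 + 598,636,000 = 2,181,914,000
volume = 34,600,000 + 13,700,000 + 41,300,000 + 41,200,000 = 130,800,000 m³
S = 2,181,914,000 / 130,800,000 = 16.6813 ‰

16.68 ‰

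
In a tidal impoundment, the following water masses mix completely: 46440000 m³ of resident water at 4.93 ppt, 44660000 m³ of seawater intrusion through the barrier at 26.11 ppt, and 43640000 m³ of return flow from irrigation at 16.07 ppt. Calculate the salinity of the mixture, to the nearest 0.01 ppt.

15.56 ppt

Salt balance:
salt = 46,440,000×4.93 + 44,660,000×26.11 + 43,640,000×16.07 = 228,949,200 + 1,166,072,600 + 701,294,800 = 2,096,316,600
volume = 46,440,000 + 44,660,000 + 43,640,000 = 134,740,000 m³
S = 2,096,316,600 / 134,740,000 = 15.5582 ppt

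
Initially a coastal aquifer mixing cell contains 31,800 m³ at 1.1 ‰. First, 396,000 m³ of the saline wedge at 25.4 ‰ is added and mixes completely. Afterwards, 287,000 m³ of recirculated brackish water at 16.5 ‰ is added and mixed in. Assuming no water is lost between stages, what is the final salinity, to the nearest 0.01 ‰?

Mass of salt is conserved:
Initial salt = 31,800×1.1 = 34,980
After stage 1: salt = 34,980 + 396,000×25.4 = 10,093,380; volume = 427,800 m³; S = 23.594 ‰
After stage 2: salt = 10,093,380 + 287,000×16.5 = 14,828,880; volume = 714,800 m³
S = 14,828,880 / 714,800 = 20.7455 ‰

20.75 ‰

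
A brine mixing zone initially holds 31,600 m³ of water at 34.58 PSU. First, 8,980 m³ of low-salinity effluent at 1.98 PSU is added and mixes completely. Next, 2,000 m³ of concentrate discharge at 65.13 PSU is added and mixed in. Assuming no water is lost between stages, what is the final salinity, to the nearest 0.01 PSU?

Total salt / total volume:
Initial salt = 31,600×34.58 = 1,092,728
After stage 1: salt = 1,092,728 + 8,980×1.98 = 1,110,508.4; volume = 40,580 m³; S = 27.366 PSU
After stage 2: salt = 1,110,508.4 + 2,000×65.13 = 1,240,768.4; volume = 42,580 m³
S = 1,240,768.4 / 42,580 = 29.1397 PSU

29.14 PSU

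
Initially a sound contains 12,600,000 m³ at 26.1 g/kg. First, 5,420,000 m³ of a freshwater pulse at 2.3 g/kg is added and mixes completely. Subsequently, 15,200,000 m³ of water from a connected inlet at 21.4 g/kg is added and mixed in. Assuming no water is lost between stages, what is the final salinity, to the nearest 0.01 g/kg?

20.07 g/kg

Conserving salt mass:
Initial salt = 12,600,000×26.1 = 328,860,000
After stage 1: salt = 328,860,000 + 5,420,000×2.3 = 341,326,000; volume = 18,020,000 m³; S = 18.942 g/kg
After stage 2: salt = 341,326,000 + 15,200,000×21.4 = 666,606,000; volume = 33,220,000 m³
S = 666,606,000 / 33,220,000 = 20.0664 g/kg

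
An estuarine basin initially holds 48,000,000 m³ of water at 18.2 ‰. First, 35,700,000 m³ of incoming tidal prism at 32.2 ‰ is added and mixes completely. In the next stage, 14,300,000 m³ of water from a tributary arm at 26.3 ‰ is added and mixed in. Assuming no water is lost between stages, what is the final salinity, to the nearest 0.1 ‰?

24.5 ‰

Total salt / total volume:
Initial salt = 48,000,000×18.2 = 873,600,000
After stage 1: salt = 873,600,000 + 35,700,000×32.2 = 2,023,140,000; volume = 83,700,000 m³; S = 24.171 ‰
After stage 2: salt = 2,023,140,000 + 14,300,000×26.3 = 2,399,230,000; volume = 98,000,000 m³
S = 2,399,230,000 / 98,000,000 = 24.4819 ‰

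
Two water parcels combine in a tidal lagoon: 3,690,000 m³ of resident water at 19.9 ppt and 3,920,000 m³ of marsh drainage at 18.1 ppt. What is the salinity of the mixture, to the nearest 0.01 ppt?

Weighted by volume,
salt = 3,690,000×19.9 + 3,920,000×18.1 = 73,431,000 + 70,952,000 = 144,383,000
volume = 3,690,000 + 3,920,000 = 7,610,000 m³
S = 144,383,000 / 7,610,000 = 18.9728 ppt

18.97 ppt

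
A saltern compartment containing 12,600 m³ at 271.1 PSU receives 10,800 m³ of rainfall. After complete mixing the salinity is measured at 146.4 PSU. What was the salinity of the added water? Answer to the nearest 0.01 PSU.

0.92 PSU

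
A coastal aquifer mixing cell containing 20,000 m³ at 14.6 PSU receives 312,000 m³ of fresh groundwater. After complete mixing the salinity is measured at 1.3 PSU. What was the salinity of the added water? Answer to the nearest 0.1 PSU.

0.4 PSU

Salt balance: 20,000×14.6 + 312,000×S = 332,000×1.3
292,000 + 312,000·S = 431,600
S = (431,600 − 292,000) / 312,000 = 0.4474 PSU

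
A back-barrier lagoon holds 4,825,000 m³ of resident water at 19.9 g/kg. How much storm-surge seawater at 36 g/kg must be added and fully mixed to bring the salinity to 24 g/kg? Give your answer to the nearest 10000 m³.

1650000 m³

Salt balance: 4,825,000×19.9 + V×36 = (4,825,000+V)×24
96,017,500 + 36V = 115,800,000 + 24V
19,782,500 = 12V
V = 1,648,541.67 m³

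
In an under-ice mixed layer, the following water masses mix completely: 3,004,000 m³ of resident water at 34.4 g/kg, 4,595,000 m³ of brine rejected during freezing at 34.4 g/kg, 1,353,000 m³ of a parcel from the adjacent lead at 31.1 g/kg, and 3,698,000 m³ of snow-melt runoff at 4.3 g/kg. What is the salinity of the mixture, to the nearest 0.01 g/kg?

By conservation of dissolved salt,
salt = 3,004,000×34.4 + 4,595,000×34.4 + 1,353,000×31.1 + 3,698,000×4.3 = 103,337,600 + 158,068,000 + 42,078,300 + 15,901,400 = 319,385,300
volume = 3,004,000 + 4,595,000 + 1,353,000 + 3,698,000 = 12,650,000 m³
S = 319,385,300 / 12,650,000 = 25.2478 g/kg

25.25 g/kg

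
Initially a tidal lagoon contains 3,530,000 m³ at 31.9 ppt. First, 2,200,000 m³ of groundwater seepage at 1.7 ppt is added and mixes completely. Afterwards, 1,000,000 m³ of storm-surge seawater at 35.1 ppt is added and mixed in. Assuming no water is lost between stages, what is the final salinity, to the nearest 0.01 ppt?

Total salt / total volume:
Initial salt = 3,530,000×31.9 = 112,607,000
After stage 1: salt = 112,607,000 + 2,200,000×1.7 = 116,347,000; volume = 5,730,000 m³; S = 20.305 ppt
After stage 2: salt = 116,347,000 + 1,000,000×35.1 = 151,447,000; volume = 6,730,000 m³
S = 151,447,000 / 6,730,000 = 22.5033 ppt

22.50 ppt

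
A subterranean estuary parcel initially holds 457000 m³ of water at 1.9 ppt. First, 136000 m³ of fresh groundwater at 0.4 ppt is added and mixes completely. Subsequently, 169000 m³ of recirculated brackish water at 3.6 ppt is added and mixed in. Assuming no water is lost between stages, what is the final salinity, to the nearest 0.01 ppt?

Conserving salt mass:
Initial salt = 457,000×1.9 = 868,300
After stage 1: salt = 868,300 + 136,000×0.4 = 922,700; volume = 593,000 m³; S = 1.556 ppt
After stage 2: salt = 922,700 + 169,000×3.6 = 1,531,100; volume = 762,000 m³
S = 1,531,100 / 762,000 = 2.0093 ppt

2.01 ppt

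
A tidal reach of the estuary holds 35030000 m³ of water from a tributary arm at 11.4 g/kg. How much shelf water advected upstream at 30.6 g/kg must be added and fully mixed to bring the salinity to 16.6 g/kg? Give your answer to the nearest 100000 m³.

13000000 m³

Salt balance: 35,030,000×11.4 + V×30.6 = (35,030,000+V)×16.6
399,342,000 + 30.6V = 581,498,000 + 16.6V
182,156,000 = 14V
V = 13,011,142.86 m³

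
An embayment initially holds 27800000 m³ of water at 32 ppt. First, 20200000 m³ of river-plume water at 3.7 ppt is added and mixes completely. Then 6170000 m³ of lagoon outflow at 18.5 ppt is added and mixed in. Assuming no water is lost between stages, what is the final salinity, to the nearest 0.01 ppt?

Salt balance:
Initial salt = 27,800,000×32 = 889,600,000
After stage 1: salt = 889,600,000 + 20,200,000×3.7 = 964,340,000; volume = 48,000,000 m³; S = 20.09 ppt
After stage 2: salt = 964,340,000 + 6,170,000×18.5 = 1,078,485,000; volume = 54,170,000 m³
S = 1,078,485,000 / 54,170,000 = 19.9093 ppt

19.91 ppt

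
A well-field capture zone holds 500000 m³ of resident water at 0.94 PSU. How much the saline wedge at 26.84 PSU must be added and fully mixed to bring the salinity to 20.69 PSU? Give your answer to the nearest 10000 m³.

Salt balance: 500,000×0.94 + V×26.84 = (500,000+V)×20.69
470,000 + 26.84V = 10,345,000 + 20.69V
9,875,000 = 6.15V
V = 1,605,691.06 m³

1610000 m³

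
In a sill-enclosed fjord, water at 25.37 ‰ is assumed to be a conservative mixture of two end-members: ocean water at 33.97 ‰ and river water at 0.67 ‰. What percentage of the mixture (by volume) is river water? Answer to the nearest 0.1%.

25.8%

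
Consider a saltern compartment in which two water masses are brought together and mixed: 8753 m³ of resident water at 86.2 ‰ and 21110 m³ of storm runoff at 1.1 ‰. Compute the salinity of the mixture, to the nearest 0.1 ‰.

26.0 ‰

Weighted by volume,
salt = 8,753×86.2 + 21,110×1.1 = 754,508.6 + 23,221 = 777,729.6
volume = 8,753 + 21,110 = 29,863 m³
S = 777,729.6 / 29,863 = 26.043 ‰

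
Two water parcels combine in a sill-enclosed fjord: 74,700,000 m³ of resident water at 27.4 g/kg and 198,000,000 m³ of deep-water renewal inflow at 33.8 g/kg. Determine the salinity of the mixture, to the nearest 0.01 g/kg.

32.05 g/kg

Conserving salt mass:
salt = 74,700,000×27.4 + 198,000,000×33.8 = 2,046,780,000 + 6,692,400,000 = 8,739,180,000
volume = 74,700,000 + 198,000,000 = 272,700,000 m³
S = 8,739,180,000 / 272,700,000 = 32.0469 g/kg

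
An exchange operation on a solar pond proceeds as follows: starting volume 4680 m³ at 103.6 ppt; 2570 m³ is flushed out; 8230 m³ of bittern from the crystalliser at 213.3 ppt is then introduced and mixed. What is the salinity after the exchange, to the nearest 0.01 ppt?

190.91 ppt

Remaining after removal: 2,110 m³ at 103.6 ppt (salt = 218,596)
After addition: salt = 218,596 + 8,230×213.3 = 1,974,055; volume = 10,340 m³
S = 1,974,055 / 10,340 = 190.9144 ppt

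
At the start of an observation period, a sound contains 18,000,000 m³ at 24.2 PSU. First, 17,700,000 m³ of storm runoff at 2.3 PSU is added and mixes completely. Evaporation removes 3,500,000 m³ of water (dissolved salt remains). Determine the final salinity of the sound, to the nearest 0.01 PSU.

After mixing: salt = 18,000,000×24.2 + 17,700,000×2.3 = 476,310,000; volume = 35,700,000 m³
After evaporation: salt unchanged = 476,310,000; volume = 35,700,000 − 3,500,000 = 32,200,000 m³
S = 476,310,000 / 32,200,000 = 14.7922 PSU

14.79 PSU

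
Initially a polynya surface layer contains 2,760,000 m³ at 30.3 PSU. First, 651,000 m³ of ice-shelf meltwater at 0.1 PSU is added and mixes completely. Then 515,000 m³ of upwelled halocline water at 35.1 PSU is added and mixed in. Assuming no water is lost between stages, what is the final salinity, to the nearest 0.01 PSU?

By conservation of dissolved salt,
Initial salt = 2,760,000×30.3 = 83,628,000
After stage 1: salt = 83,628,000 + 651,000×0.1 = 83,693,100; volume = 3,411,000 m³; S = 24.536 PSU
After stage 2: salt = 83,693,100 + 515,000×35.1 = 101,769,600; volume = 3,926,000 m³
S = 101,769,600 / 3,926,000 = 25.922 PSU

25.92 PSU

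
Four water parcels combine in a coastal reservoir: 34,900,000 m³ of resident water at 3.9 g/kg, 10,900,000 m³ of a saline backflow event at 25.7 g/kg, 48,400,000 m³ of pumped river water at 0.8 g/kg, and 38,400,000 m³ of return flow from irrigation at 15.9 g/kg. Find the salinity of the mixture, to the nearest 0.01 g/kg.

Weighted by volume,
salt = 34,900,000×3.9 + 10,900,000×25.7 + 48,400,000×0.8 + 38,400,000×15.9 = 136,110,000 + 280,130,000 + 38,720,000 + 610,560,000 = 1,065,520,000
volume = 34,900,000 + 10,900,000 + 48,400,000 + 38,400,000 = 132,600,000 m³
S = 1,065,520,000 / 132,600,000 = 8.0356 g/kg

8.04 g/kg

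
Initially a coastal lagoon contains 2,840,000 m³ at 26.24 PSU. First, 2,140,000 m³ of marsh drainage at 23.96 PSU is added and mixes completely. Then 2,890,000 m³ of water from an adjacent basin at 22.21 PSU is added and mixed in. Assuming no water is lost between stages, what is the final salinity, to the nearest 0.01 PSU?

24.14 PSU

Salt balance:
Initial salt = 2,840,000×26.24 = 74,521,600
After stage 1: salt = 74,521,600 + 2,140,000×23.96 = 125,796,000; volume = 4,980,000 m³; S = 25.26 PSU
After stage 2: salt = 125,796,000 + 2,890,000×22.21 = 189,982,900; volume = 7,870,000 m³
S = 189,982,900 / 7,870,000 = 24.1401 PSU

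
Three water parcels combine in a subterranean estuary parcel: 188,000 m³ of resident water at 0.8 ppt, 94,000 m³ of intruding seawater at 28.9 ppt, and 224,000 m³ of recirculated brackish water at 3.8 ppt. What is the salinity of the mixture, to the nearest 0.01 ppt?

7.35 ppt

Total salt / total volume:
salt = 188,000×0.8 + 94,000×28.9 + 224,000×3.8 = 150,400 + 2,716,600 + 851,200 = 3,718,200
volume = 188,000 + 94,000 + 224,000 = 506,000 m³
S = 3,718,200 / 506,000 = 7.3482 ppt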